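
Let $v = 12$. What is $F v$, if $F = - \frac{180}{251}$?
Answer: $- \frac{2160}{251} \approx -8.6056$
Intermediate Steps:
$F = - \frac{180}{251}$ ($F = \left(-180\right) \frac{1}{251} = - \frac{180}{251} \approx -0.71713$)
$F v = \left(- \frac{180}{251}\right) 12 = - \frac{2160}{251}$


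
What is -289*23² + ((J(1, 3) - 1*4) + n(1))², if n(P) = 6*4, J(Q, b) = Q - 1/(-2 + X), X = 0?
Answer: -609675/4 ≈ -1.5242e+5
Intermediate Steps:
J(Q, b) = ½ + Q (J(Q, b) = Q - 1/(-2 + 0) = Q - 1/(-2) = Q - 1*(-½) = Q + ½ = ½ + Q)
n(P) = 24
-289*23² + ((J(1, 3) - 1*4) + n(1))² = -289*23² + (((½ + 1) - 1*4) + 24)² = -289*529 + ((3/2 - 4) + 24)² = -152881 + (-5/2 + 24)² = -152881 + (43/2)² = -152881 + 1849/4 = -609675/4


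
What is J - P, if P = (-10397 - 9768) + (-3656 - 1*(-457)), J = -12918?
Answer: 10446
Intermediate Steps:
P = -23364 (P = -20165 + (-3656 + 457) = -20165 - 3199 = -23364)
J - P = -12918 - 1*(-23364) = -12918 + 23364 = 10446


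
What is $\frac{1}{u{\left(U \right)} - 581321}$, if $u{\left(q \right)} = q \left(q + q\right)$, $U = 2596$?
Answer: $\frac{1}{12897111} \approx 7.7537 \cdot 10^{-8}$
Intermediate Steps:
$u{\left(q \right)} = 2 q^{2}$ ($u{\left(q \right)} = q 2 q = 2 q^{2}$)
$\frac{1}{u{\left(U \right)} - 581321} = \frac{1}{2 \cdot 2596^{2} - 581321} = \frac{1}{2 \cdot 6739216 - 581321} = \frac{1}{13478432 - 581321} = \frac{1}{12897111}$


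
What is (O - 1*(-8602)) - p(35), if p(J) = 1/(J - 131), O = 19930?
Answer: 2739073/96 ≈ 28532.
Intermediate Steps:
p(J) = 1/(-131 + J)
(O - 1*(-8602)) - p(35) = (19930 - 1*(-8602)) - 1/(-131 + 35) = (19930 + 8602) - 1/(-96) = 28532 - 1*(-1/96) = 28532 + 1/96 = 2739073/96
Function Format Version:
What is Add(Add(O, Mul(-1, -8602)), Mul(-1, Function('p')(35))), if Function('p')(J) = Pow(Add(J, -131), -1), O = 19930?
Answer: Rational(2739073, 96) ≈ 28532.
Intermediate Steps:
Function('p')(J) = Pow(Add(-131, J), -1)
Add(Add(O, Mul(-1, -8602)), Mul(-1, Function('p')(35))) = Add(Add(19930, Mul(-1, -8602)), Mul(-1, Pow(Add(-131, 35), -1))) = Add(Add(19930, 8602), Mul(-1, Pow(-96, -1))) = Add(28532, Mul(-1, Rational(-1, 96))) = Add(28532, Rational(1, 96)) = Rational(2739073, 96)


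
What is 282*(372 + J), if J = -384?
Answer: -3384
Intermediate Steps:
282*(372 + J) = 282*(372 - 384) = 282*(-12) = -3384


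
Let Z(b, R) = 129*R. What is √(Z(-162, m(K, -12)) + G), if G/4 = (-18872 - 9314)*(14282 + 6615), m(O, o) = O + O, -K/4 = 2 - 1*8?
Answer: 2*I*√589001294 ≈ 48539.0*I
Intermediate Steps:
K = 24 (K = -4*(2 - 1*8) = -4*(2 - 8) = -4*(-6) = 24)
m(O, o) = 2*O
G = -2356011368 (G = 4*((-18872 - 9314)*(14282 + 6615)) = 4*(-28186*20897) = 4*(-589002842) = -2356011368)
√(Z(-162, m(K, -12)) + G) = √(129*(2*24) - 2356011368) = √(129*48 - 2356011368) = √(6192 - 2356011368) = √(-2356005176) = 2*I*√589001294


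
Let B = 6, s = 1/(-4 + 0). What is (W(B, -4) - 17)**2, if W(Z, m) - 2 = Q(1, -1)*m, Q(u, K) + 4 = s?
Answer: 4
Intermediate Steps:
s = -1/4 (s = 1/(-4) = -1/4 ≈ -0.25000)
Q(u, K) = -17/4 (Q(u, K) = -4 - 1/4 = -17/4)
W(Z, m) = 2 - 17*m/4
(W(B, -4) - 17)**2 = ((2 - 17/4*(-4)) - 17)**2 = ((2 + 17) - 17)**2 = (19 - 17)**2 = 2**2 = 4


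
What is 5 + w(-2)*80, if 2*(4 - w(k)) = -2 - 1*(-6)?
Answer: 165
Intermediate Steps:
w(k) = 2 (w(k) = 4 - (-2 - 1*(-6))/2 = 4 - (-2 + 6)/2 = 4 - 1/2*4 = 4 - 2 = 2)
5 + w(-2)*80 = 5 + 2*80 = 5 + 160 = 165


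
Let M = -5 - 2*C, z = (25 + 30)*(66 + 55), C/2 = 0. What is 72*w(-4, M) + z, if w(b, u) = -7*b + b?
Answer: 8383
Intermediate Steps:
C = 0 (C = 2*0 = 0)
z = 6655 (z = 55*121 = 6655)
M = -5 (M = -5 - 2*0 = -5 + 0 = -5)
w(b, u) = -6*b
72*w(-4, M) + z = 72*(-6*(-4)) + 6655 = 72*24 + 6655 = 1728 + 6655 = 8383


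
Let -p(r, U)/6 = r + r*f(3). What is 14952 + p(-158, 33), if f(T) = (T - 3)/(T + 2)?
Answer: 15900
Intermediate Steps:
f(T) = (-3 + T)/(2 + T)
p(r, U) = -6*r (p(r, U) = -6*(r + r*((-3 + 3)/(2 + 3))) = -6*(r + r*(0/5)) = -6*(r + r*((⅕)*0)) = -6*(r + r*0) = -6*(r + 0) = -6*r)
14952 + p(-158, 33) = 14952 - 6*(-158) = 14952 + 948 = 15900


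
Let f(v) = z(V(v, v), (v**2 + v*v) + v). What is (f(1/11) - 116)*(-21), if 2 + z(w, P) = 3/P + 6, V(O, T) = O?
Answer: 22953/13 ≈ 1765.6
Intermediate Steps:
z(w, P) = 4 + 3/P (z(w, P) = -2 + (3/P + 6) = -2 + (6 + 3/P) = 4 + 3/P)
f(v) = 4 + 3/(v + 2*v**2) (f(v) = 4 + 3/((v**2 + v*v) + v) = 4 + 3/((v**2 + v**2) + v) = 4 + 3/(2*v**2 + v) = 4 + 3/(v + 2*v**2))
(f(1/11) - 116)*(-21) = ((4 + 3/((1/11)*(1 + 2/11))) - 116)*(-21) = ((4 + 3/((1/11)*(1 + 2*(1/11)))) - 116)*(-21) = ((4 + 3*11/(1 + 2/11)) - 116)*(-21) = ((4 + 3*11/(13/11)) - 116)*(-21) = ((4 + 3*11*(11/13)) - 116)*(-21) = ((4 + 363/13) - 116)*(-21) = (415/13 - 116)*(-21) = -1093/13*(-21) = 22953/13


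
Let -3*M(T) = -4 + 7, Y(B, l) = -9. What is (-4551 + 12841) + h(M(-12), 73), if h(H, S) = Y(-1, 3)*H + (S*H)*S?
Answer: 2970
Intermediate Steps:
M(T) = -1 (M(T) = -(-4 + 7)/3 = -⅓*3 = -1)
h(H, S) = -9*H + H*S² (h(H, S) = -9*H + (S*H)*S = -9*H + (H*S)*S = -9*H + H*S²)
(-4551 + 12841) + h(M(-12), 73) = (-4551 + 12841) - (-9 + 73²) = 8290 - (-9 + 5329) = 8290 - 1*5320 = 8290 - 5320 = 2970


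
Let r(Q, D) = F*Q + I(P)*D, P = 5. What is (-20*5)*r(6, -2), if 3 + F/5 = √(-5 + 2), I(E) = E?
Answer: 10000 - 3000*I*√3 ≈ 10000.0 - 5196.2*I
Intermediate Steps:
F = -15 + 5*I*√3 (F = -15 + 5*√(-5 + 2) = -15 + 5*√(-3) = -15 + 5*(I*√3) = -15 + 5*I*√3 ≈ -15.0 + 8.6602*I)
r(Q, D) = 5*D + Q*(-15 + 5*I*√3) (r(Q, D) = (-15 + 5*I*√3)*Q + 5*D = Q*(-15 + 5*I*√3) + 5*D = 5*D + Q*(-15 + 5*I*√3))
(-20*5)*r(6, -2) = (-20*5)*(5*(-2) - 5*6*(3 - I*√3)) = -100*(-10 + (-90 + 30*I*√3)) = -100*(-100 + 30*I*√3) = 10000 - 3000*I*√3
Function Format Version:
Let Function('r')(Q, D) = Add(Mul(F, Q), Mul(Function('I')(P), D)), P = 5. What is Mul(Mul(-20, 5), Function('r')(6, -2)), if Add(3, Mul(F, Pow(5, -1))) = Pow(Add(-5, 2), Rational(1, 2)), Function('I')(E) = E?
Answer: Add(10000, Mul(-3000, I, Pow(3, Rational(1, 2)))) ≈ Add(10000., Mul(-5196.2, I))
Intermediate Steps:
F = Add(-15, Mul(5, I, Pow(3, Rational(1, 2)))) (F = Add(-15, Mul(5, Pow(Add(-5, 2), Rational(1, 2)))) = Add(-15, Mul(5, Pow(-3, Rational(1, 2)))) = Add(-15, Mul(5, Mul(I, Pow(3, Rational(1, 2))))) = Add(-15, Mul(5, I, Pow(3, Rational(1, 2)))) ≈ Add(-15.000, Mul(8.6602, I)))
Function('r')(Q, D) = Add(Mul(5, D), Mul(Q, Add(-15, Mul(5, I, Pow(3, Rational(1, 2)))))) (Function('r')(Q, D) = Add(Mul(Add(-15, Mul(5, I, Pow(3, Rational(1, 2)))), Q), Mul(5, D)) = Add(Mul(Q, Add(-15, Mul(5, I, Pow(3, Rational(1, 2))))), Mul(5, D)) = Add(Mul(5, D), Mul(Q, Add(-15, Mul(5, I, Pow(3, Rational(1, 2)))))))
Mul(Mul(-20, 5), Function('r')(6, -2)) = Mul(Mul(-20, 5), Add(Mul(5, -2), Mul(-5, 6, Add(3, Mul(-1, I, Pow(3, Rational(1, 2))))))) = Mul(-100, Add(-10, Add(-90, Mul(30, I, Pow(3, Rational(1, 2)))))) = Mul(-100, Add(-100, Mul(30, I, Pow(3, Rational(1, 2))))) = Add(10000, Mul(-3000, I, Pow(3, Rational(1, 2))))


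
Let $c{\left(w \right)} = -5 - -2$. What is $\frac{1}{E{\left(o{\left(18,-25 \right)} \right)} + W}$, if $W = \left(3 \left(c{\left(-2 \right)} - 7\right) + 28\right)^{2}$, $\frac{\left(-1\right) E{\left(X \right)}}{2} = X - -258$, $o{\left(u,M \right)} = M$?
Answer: $- \frac{1}{462} \approx -0.0021645$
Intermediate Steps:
$E{\left(X \right)} = -516 - 2 X$ ($E{\left(X \right)} = - 2 \left(X - -258\right) = - 2 \left(X + 258\right) = - 2 \left(258 + X\right) = -516 - 2 X$)
$c{\left(w \right)} = -3$ ($c{\left(w \right)} = -5 + 2 = -3$)
$W = 4$ ($W = \left(3 \left(-3 - 7\right) + 28\right)^{2} = \left(3 \left(-10\right) + 28\right)^{2} = \left(-30 + 28\right)^{2} = \left(-2\right)^{2} = 4$)
$\frac{1}{E{\left(o{\left(18,-25 \right)} \right)} + W} = \frac{1}{\left(-516 - -50\right) + 4} = \frac{1}{\left(-516 + 50\right) + 4} = \frac{1}{-466 + 4} = \frac{1}{-462} = - \frac{1}{462}$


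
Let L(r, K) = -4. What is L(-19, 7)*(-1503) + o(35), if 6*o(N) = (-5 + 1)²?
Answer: 18044/3 ≈ 6014.7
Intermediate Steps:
o(N) = 8/3 (o(N) = (-5 + 1)²/6 = (⅙)*(-4)² = (⅙)*16 = 8/3)
L(-19, 7)*(-1503) + o(35) = -4*(-1503) + 8/3 = 6012 + 8/3 = 18044/3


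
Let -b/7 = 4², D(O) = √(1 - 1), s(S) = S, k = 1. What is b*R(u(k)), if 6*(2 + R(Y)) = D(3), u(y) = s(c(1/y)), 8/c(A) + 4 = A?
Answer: 224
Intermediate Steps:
c(A) = 8/(-4 + A)
u(y) = 8/(-4 + 1/y)
D(O) = 0 (D(O) = √0 = 0)
R(Y) = -2 (R(Y) = -2 + (⅙)*0 = -2 + 0 = -2)
b = -112 (b = -7*4² = -7*16 = -112)
b*R(u(k)) = -112*(-2) = 224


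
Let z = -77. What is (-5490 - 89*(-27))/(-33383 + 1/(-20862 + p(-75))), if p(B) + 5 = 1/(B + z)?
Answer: 1087922255/11764855423 ≈ 0.092472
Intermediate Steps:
p(B) = -5 + 1/(-77 + B) (p(B) = -5 + 1/(B - 77) = -5 + 1/(-77 + B))
(-5490 - 89*(-27))/(-33383 + 1/(-20862 + p(-75))) = (-5490 - 89*(-27))/(-33383 + 1/(-20862 + (386 - 5*(-75))/(-77 - 75))) = (-5490 + 2403)/(-33383 + 1/(-20862 + (386 + 375)/(-152))) = -3087/(-33383 + 1/(-20862 - 1/152*761)) = -3087/(-33383 + 1/(-20862 - 761/152)) = -3087/(-33383 + 1/(-3171785/152)) = -3087/(-33383 - 152/3171785) = -3087/(-105883698807/3171785) = -3087*(-3171785/105883698807) = 1087922255/11764855423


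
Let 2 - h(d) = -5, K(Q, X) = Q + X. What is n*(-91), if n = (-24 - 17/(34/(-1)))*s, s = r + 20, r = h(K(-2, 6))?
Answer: 115479/2 ≈ 57740.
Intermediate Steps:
h(d) = 7 (h(d) = 2 - 1*(-5) = 2 + 5 = 7)
r = 7
s = 27 (s = 7 + 20 = 27)
n = -1269/2 (n = (-24 - 17/(34/(-1)))*27 = (-24 - 17/(34*(-1)))*27 = (-24 - 17/(-34))*27 = (-24 - 17*(-1/34))*27 = (-24 + 1/2)*27 = -47/2*27 = -1269/2 ≈ -634.50)
n*(-91) = -1269/2*(-91) = 115479/2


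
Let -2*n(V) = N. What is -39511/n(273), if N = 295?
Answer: 79022/295 ≈ 267.87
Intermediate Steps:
n(V) = -295/2 (n(V) = -½*295 = -295/2)
-39511/n(273) = -39511/(-295/2) = -39511*(-2/295) = 79022/295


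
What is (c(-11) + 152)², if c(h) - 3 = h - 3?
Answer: 19881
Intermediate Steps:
c(h) = h (c(h) = 3 + (h - 3) = 3 + (-3 + h) = h)
(c(-11) + 152)² = (-11 + 152)² = 141² = 19881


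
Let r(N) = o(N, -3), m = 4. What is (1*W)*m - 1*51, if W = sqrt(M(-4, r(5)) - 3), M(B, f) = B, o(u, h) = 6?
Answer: -51 + 4*I*sqrt(7) ≈ -51.0 + 10.583*I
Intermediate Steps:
r(N) = 6
W = I*sqrt(7) (W = sqrt(-4 - 3) = sqrt(-7) = I*sqrt(7) ≈ 2.6458*I)
(1*W)*m - 1*51 = (1*(I*sqrt(7)))*4 - 1*51 = (I*sqrt(7))*4 - 51 = 4*I*sqrt(7) - 51 = -51 + 4*I*sqrt(7)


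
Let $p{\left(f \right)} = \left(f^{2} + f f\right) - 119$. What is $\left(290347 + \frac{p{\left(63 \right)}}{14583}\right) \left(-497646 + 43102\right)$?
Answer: $- \frac{1924602077617280}{14583} \approx -1.3198 \cdot 10^{11}$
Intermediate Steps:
$p{\left(f \right)} = -119 + 2 f^{2}$ ($p{\left(f \right)} = \left(f^{2} + f^{2}\right) - 119 = 2 f^{2} - 119 = -119 + 2 f^{2}$)
$\left(290347 + \frac{p{\left(63 \right)}}{14583}\right) \left(-497646 + 43102\right) = \left(290347 + \frac{-119 + 2 \cdot 63^{2}}{14583}\right) \left(-497646 + 43102\right) = \left(290347 + \left(-119 + 2 \cdot 3969\right) \frac{1}{14583}\right) \left(-454544\right) = \left(290347 + \left(-119 + 7938\right) \frac{1}{14583}\right) \left(-454544\right) = \left(290347 + 7819 \cdot \frac{1}{14583}\right) \left(-454544\right) = \left(290347 + \frac{7819}{14583}\right) \left(-454544\right) = \frac{4234138120}{14583} \left(-454544\right) = - \frac{1924602077617280}{14583}$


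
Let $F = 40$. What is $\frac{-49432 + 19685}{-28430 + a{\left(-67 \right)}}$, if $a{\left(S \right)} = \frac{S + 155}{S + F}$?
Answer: $\frac{803169}{767698} \approx 1.0462$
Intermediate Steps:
$a{\left(S \right)} = \frac{155 + S}{40 + S}$ ($a{\left(S \right)} = \frac{S + 155}{S + 40} = \frac{155 + S}{40 + S}$)
$\frac{-49432 + 19685}{-28430 + a{\left(-67 \right)}} = \frac{-49432 + 19685}{-28430 + \frac{155 - 67}{40 - 67}} = - \frac{29747}{-28430 + \frac{1}{-27} \cdot 88} = - \frac{29747}{-28430 - \frac{88}{27}} = - \frac{29747}{- \frac{767698}{27}} = \left(-29747\right) \left(- \frac{27}{767698}\right) = \frac{803169}{767698}$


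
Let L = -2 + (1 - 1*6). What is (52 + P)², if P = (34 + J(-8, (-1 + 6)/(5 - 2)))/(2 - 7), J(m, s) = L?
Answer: 54289/25 ≈ 2171.6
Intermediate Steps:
L = -7 (L = -2 + (1 - 6) = -2 - 5 = -7)
J(m, s) = -7
P = -27/5 (P = (34 - 7)/(2 - 7) = 27/(-5) = 27*(-⅕) = -27/5 ≈ -5.4000)
(52 + P)² = (52 - 27/5)² = (233/5)² = 54289/25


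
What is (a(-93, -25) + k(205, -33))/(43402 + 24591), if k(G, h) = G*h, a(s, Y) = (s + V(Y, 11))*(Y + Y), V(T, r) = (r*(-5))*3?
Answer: 6135/67993 ≈ 0.090230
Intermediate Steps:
V(T, r) = -15*r (V(T, r) = -5*r*3 = -15*r)
a(s, Y) = 2*Y*(-165 + s) (a(s, Y) = (s - 15*11)*(Y + Y) = (s - 165)*(2*Y) = (-165 + s)*(2*Y) = 2*Y*(-165 + s))
(a(-93, -25) + k(205, -33))/(43402 + 24591) = (2*(-25)*(-165 - 93) + 205*(-33))/(43402 + 24591) = (2*(-25)*(-258) - 6765)/67993 = (12900 - 6765)*(1/67993) = 6135*(1/67993) = 6135/67993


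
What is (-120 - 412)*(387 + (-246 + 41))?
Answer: -96824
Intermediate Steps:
(-120 - 412)*(387 + (-246 + 41)) = -532*(387 - 205) = -532*182 = -96824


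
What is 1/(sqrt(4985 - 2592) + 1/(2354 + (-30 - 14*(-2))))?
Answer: -2352/13237846271 + 5531904*sqrt(2393)/13237846271 ≈ 0.020442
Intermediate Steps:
1/(sqrt(4985 - 2592) + 1/(2354 + (-30 - 14*(-2)))) = 1/(sqrt(2393) + 1/(2354 + (-30 + 28))) = 1/(sqrt(2393) + 1/(2354 - 2)) = 1/(sqrt(2393) + 1/2352) = 1/(1/2352 + sqrt(2393))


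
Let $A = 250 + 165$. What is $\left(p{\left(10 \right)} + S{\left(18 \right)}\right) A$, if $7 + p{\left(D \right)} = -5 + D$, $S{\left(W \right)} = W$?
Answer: $6640$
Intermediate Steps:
$p{\left(D \right)} = -12 + D$ ($p{\left(D \right)} = -7 + \left(-5 + D\right) = -12 + D$)
$A = 415$
$\left(p{\left(10 \right)} + S{\left(18 \right)}\right) A = \left(\left(-12 + 10\right) + 18\right) 415 = \left(-2 + 18\right) 415 = 16 \cdot 415 = 6640$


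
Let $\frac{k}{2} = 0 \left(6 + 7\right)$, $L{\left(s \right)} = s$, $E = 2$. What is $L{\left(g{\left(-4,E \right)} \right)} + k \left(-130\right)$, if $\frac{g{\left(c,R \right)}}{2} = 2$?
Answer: $4$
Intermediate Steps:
$g{\left(c,R \right)} = 4$ ($g{\left(c,R \right)} = 2 \cdot 2 = 4$)
$k = 0$ ($k = 2 \cdot 0 \left(6 + 7\right) = 2 \cdot 0 \cdot 13 = 2 \cdot 0 = 0$)
$L{\left(g{\left(-4,E \right)} \right)} + k \left(-130\right) = 4 + 0 \left(-130\right) = 4 + 0 = 4$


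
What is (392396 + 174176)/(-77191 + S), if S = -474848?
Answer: -566572/552039 ≈ -1.0263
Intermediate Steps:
(392396 + 174176)/(-77191 + S) = (392396 + 174176)/(-77191 - 474848) = 566572/(-552039) = 566572*(-1/552039) = -566572/552039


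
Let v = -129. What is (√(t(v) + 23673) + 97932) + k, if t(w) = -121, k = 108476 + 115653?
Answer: 322061 + 32*√23 ≈ 3.2221e+5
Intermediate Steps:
k = 224129
(√(t(v) + 23673) + 97932) + k = (√(-121 + 23673) + 97932) + 224129 = (√23552 + 97932) + 224129 = (32*√23 + 97932) + 224129 = (97932 + 32*√23) + 224129 = 322061 + 32*√23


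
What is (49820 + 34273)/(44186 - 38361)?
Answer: 84093/5825 ≈ 14.437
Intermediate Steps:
(49820 + 34273)/(44186 - 38361) = 84093/5825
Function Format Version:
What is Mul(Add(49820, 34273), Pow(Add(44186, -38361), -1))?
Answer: Rational(84093, 5825) ≈ 14.437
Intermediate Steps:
Mul(Add(49820, 34273), Pow(Add(44186, -38361), -1)) = Mul(84093, Pow(5825, -1)) = Mul(84093, Rational(1, 5825)) = Rational(84093, 5825)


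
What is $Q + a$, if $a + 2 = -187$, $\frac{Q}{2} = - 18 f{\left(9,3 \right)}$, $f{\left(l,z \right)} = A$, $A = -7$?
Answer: $63$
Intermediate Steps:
$f{\left(l,z \right)} = -7$
$Q = 252$ ($Q = 2 \left(\left(-18\right) \left(-7\right)\right) = 2 \cdot 126 = 252$)
$a = -189$ ($a = -2 - 187 = -189$)
$Q + a = 252 - 189 = 63$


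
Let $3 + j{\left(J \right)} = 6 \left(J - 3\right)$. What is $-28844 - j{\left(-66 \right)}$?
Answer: $-28427$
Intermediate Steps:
$j{\left(J \right)} = -21 + 6 J$ ($j{\left(J \right)} = -3 + 6 \left(J - 3\right) = -3 + 6 \left(-3 + J\right) = -3 + \left(-18 + 6 J\right) = -21 + 6 J$)
$-28844 - j{\left(-66 \right)} = -28844 - \left(-21 + 6 \left(-66\right)\right) = -28844 - \left(-21 - 396\right) = -28844 - -417 = -28844 + 417 = -28427$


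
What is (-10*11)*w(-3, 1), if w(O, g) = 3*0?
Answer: 0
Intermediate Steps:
w(O, g) = 0
(-10*11)*w(-3, 1) = -10*11*0 = -110*0 = 0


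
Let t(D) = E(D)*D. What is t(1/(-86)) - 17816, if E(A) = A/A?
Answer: -1532177/86 ≈ -17816.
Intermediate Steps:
E(A) = 1
t(D) = D (t(D) = 1*D = D)
t(1/(-86)) - 17816 = 1/(-86) - 17816 = -1/86 - 17816 = -1532177/86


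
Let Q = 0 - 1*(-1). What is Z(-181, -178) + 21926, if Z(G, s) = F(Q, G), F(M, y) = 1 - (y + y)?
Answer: 22289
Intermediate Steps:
Q = 1 (Q = 0 + 1 = 1)
F(M, y) = 1 - 2*y
Z(G, s) = 1 - 2*G
Z(-181, -178) + 21926 = (1 - 2*(-181)) + 21926 = (1 + 362) + 21926 = 363 + 21926 = 22289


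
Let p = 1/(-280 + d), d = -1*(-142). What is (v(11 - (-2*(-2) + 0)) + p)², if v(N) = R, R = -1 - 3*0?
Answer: 19321/19044 ≈ 1.0145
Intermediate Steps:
d = 142
p = -1/138 (p = 1/(-280 + 142) = 1/(-138) = -1/138 ≈ -0.0072464)
R = -1 (R = -1 + 0 = -1)
v(N) = -1
(v(11 - (-2*(-2) + 0)) + p)² = (-1 - 1/138)² = (-139/138)² = 19321/19044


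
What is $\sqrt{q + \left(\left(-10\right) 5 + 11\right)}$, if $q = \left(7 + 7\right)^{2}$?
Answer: $\sqrt{157} \approx 12.53$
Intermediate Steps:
$q = 196$ ($q = 14^{2} = 196$)
$\sqrt{q + \left(\left(-10\right) 5 + 11\right)} = \sqrt{196 + \left(\left(-10\right) 5 + 11\right)} = \sqrt{196 + \left(-50 + 11\right)} = \sqrt{196 - 39} = \sqrt{157}$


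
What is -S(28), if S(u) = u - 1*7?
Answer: -21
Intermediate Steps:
S(u) = -7 + u (S(u) = u - 7 = -7 + u)
-S(28) = -(-7 + 28) = -1*21 = -21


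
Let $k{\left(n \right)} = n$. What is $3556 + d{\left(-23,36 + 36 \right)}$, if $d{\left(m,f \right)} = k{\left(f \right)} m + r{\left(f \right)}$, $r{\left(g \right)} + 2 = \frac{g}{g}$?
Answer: $1899$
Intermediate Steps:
$r{\left(g \right)} = -1$ ($r{\left(g \right)} = -2 + \frac{g}{g} = -2 + 1 = -1$)
$d{\left(m,f \right)} = -1 + f m$ ($d{\left(m,f \right)} = f m - 1 = -1 + f m$)
$3556 + d{\left(-23,36 + 36 \right)} = 3556 + \left(-1 + \left(36 + 36\right) \left(-23\right)\right) = 3556 + \left(-1 + 72 \left(-23\right)\right) = 3556 - 1657 = 1899$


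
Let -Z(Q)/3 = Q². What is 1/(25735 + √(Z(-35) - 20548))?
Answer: 25735/662314448 - I*√24223/662314448 ≈ 3.8856e-5 - 2.3499e-7*I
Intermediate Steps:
Z(Q) = -3*Q²
1/(25735 + √(Z(-35) - 20548)) = 1/(25735 + √(-3*(-35)² - 20548)) = 1/(25735 + √(-3*1225 - 20548)) = 1/(25735 + √(-3675 - 20548)) = 1/(25735 + √(-24223)) = 1/(25735 + I*√24223)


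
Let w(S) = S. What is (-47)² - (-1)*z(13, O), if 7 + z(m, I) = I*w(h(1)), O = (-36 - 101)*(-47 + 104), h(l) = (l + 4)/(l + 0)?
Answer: -36843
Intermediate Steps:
h(l) = (4 + l)/l
O = -7809 (O = -137*57 = -7809)
z(m, I) = -7 + 5*I (z(m, I) = -7 + I*((4 + 1)/1) = -7 + I*(1*5) = -7 + I*5 = -7 + 5*I)
(-47)² - (-1)*z(13, O) = (-47)² - (-1)*(-7 + 5*(-7809)) = 2209 - (-1)*(-7 - 39045) = 2209 - (-1)*(-39052) = 2209 - 1*39052 = 2209 - 39052 = -36843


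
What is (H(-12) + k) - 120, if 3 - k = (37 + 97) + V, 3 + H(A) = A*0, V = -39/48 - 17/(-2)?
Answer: -4187/16 ≈ -261.69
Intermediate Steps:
V = 123/16 (V = -39*1/48 - 17*(-½) = -13/16 + 17/2 = 123/16 ≈ 7.6875)
H(A) = -3 (H(A) = -3 + A*0 = -3 + 0 = -3)
k = -2219/16 (k = 3 - ((37 + 97) + 123/16) = 3 - (134 + 123/16) = 3 - 1*2267/16 = 3 - 2267/16 = -2219/16 ≈ -138.69)
(H(-12) + k) - 120 = (-3 - 2219/16) - 120 = -2267/16 - 120 = -4187/16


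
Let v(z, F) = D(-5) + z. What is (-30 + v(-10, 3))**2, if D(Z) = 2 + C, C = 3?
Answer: 1225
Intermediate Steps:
D(Z) = 5 (D(Z) = 2 + 3 = 5)
v(z, F) = 5 + z
(-30 + v(-10, 3))**2 = (-30 + (5 - 10))**2 = (-30 - 5)**2 = (-35)**2 = 1225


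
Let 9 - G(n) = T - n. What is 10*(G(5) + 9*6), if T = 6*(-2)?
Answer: 800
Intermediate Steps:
T = -12
G(n) = 21 + n (G(n) = 9 - (-12 - n) = 9 + (12 + n) = 21 + n)
10*(G(5) + 9*6) = 10*((21 + 5) + 9*6) = 10*(26 + 54) = 10*80 = 800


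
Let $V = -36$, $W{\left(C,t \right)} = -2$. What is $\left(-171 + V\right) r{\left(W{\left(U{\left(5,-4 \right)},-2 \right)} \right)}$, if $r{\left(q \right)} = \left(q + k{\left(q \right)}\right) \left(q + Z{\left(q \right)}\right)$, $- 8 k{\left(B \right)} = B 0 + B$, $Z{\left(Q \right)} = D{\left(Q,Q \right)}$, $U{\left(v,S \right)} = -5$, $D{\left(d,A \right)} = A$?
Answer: $-1449$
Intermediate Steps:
$Z{\left(Q \right)} = Q$
$k{\left(B \right)} = - \frac{B}{8}$ ($k{\left(B \right)} = - \frac{B 0 + B}{8} = - \frac{0 + B}{8} = - \frac{B}{8}$)
$r{\left(q \right)} = \frac{7 q^{2}}{4}$ ($r{\left(q \right)} = \left(q - \frac{q}{8}\right) \left(q + q\right) = \frac{7 q}{8} \cdot 2 q = \frac{7 q^{2}}{4}$)
$\left(-171 + V\right) r{\left(W{\left(U{\left(5,-4 \right)},-2 \right)} \right)} = \left(-171 - 36\right) \frac{7 \left(-2\right)^{2}}{4} = - 207 \cdot \frac{7}{4} \cdot 4 = \left(-207\right) 7 = -1449$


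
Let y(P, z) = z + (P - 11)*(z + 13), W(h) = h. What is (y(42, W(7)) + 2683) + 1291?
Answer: 4601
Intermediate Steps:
y(P, z) = z + (-11 + P)*(13 + z)
(y(42, W(7)) + 2683) + 1291 = ((-143 - 10*7 + 13*42 + 42*7) + 2683) + 1291 = ((-143 - 70 + 546 + 294) + 2683) + 1291 = (627 + 2683) + 1291 = 3310 + 1291 = 4601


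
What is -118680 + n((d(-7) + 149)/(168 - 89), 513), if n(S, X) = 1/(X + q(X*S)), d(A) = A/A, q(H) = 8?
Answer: -61832279/521 ≈ -1.1868e+5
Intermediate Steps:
d(A) = 1
n(S, X) = 1/(8 + X) (n(S, X) = 1/(X + 8) = 1/(8 + X))
-118680 + n((d(-7) + 149)/(168 - 89), 513) = -118680 + 1/(8 + 513) = -118680 + 1/521 = -61832279/521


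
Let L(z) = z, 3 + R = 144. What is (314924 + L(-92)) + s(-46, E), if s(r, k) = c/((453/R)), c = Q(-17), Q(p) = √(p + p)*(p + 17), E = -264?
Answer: 314832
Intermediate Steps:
R = 141 (R = -3 + 144 = 141)
Q(p) = √2*√p*(17 + p) (Q(p) = √(2*p)*(17 + p) = (√2*√p)*(17 + p) = √2*√p*(17 + p))
c = 0 (c = √2*√(-17)*(17 - 17) = √2*(I*√17)*0 = 0)
s(r, k) = 0 (s(r, k) = 0/((453/141)) = 0/((453*(1/141))) = 0/(151/47) = 0*(47/151) = 0)
(314924 + L(-92)) + s(-46, E) = (314924 - 92) + 0 = 314832 + 0 = 314832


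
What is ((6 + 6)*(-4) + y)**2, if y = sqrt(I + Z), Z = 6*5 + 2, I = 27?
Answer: (-48 + sqrt(59))**2 ≈ 1625.6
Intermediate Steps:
Z = 32 (Z = 30 + 2 = 32)
y = sqrt(59) (y = sqrt(27 + 32) = sqrt(59) ≈ 7.6811)
((6 + 6)*(-4) + y)**2 = ((6 + 6)*(-4) + sqrt(59))**2 = (12*(-4) + sqrt(59))**2 = (-48 + sqrt(59))**2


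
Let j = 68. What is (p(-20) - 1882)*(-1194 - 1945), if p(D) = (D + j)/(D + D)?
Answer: 29556824/5 ≈ 5.9114e+6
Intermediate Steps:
p(D) = (68 + D)/(2*D) (p(D) = (D + 68)/(D + D) = (68 + D)/((2*D)) = (68 + D)*(1/(2*D)) = (68 + D)/(2*D))
(p(-20) - 1882)*(-1194 - 1945) = ((½)*(68 - 20)/(-20) - 1882)*(-1194 - 1945) = ((½)*(-1/20)*48 - 1882)*(-3139) = (-6/5 - 1882)*(-3139) = -9416/5*(-3139) = 29556824/5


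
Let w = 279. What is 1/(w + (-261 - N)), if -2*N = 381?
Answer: 2/417 ≈ 0.0047962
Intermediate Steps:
N = -381/2 (N = -½*381 = -381/2 ≈ -190.50)
1/(w + (-261 - N)) = 1/(279 + (-261 - 1*(-381/2))) = 1/(279 + (-261 + 381/2)) = 1/(279 - 141/2) = 1/(417/2) = 2/417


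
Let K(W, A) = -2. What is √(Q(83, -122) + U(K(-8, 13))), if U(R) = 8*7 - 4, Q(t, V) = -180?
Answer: 8*I*√2 ≈ 11.314*I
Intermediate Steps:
U(R) = 52 (U(R) = 56 - 4 = 52)
√(Q(83, -122) + U(K(-8, 13))) = √(-180 + 52) = √(-128) = 8*I*√2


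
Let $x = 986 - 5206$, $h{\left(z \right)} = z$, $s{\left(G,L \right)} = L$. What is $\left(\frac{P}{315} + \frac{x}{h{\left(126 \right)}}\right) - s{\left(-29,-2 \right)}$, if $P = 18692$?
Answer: $\frac{2924}{105} \approx 27.848$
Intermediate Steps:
$x = -4220$
$\left(\frac{P}{315} + \frac{x}{h{\left(126 \right)}}\right) - s{\left(-29,-2 \right)} = \left(\frac{18692}{315} - \frac{4220}{126}\right) - -2 = \left(18692 \cdot \frac{1}{315} - \frac{2110}{63}\right) + 2 = \left(\frac{18692}{315} - \frac{2110}{63}\right) + 2 = \frac{2714}{105} + 2 = \frac{2924}{105}$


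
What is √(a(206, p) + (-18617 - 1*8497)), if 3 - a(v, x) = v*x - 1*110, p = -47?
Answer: I*√17319 ≈ 131.6*I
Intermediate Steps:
a(v, x) = 113 - v*x (a(v, x) = 3 - (v*x - 1*110) = 3 - (v*x - 110) = 3 - (-110 + v*x) = 3 + (110 - v*x) = 113 - v*x)
√(a(206, p) + (-18617 - 1*8497)) = √((113 - 1*206*(-47)) + (-18617 - 1*8497)) = √((113 + 9682) + (-18617 - 8497)) = √(9795 - 27114) = √(-17319) = I*√17319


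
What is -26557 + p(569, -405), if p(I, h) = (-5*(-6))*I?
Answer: -9487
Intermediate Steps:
p(I, h) = 30*I
-26557 + p(569, -405) = -26557 + 30*569 = -26557 + 17070 = -9487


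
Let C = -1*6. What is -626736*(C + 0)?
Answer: 3760416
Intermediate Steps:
C = -6
-626736*(C + 0) = -626736*(-6 + 0) = -626736*(-6) = 3760416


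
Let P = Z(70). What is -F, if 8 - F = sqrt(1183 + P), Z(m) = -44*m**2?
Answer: -8 + I*sqrt(214417) ≈ -8.0 + 463.05*I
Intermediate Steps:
P = -215600 (P = -44*70**2 = -44*4900 = -215600)
F = 8 - I*sqrt(214417) (F = 8 - sqrt(1183 - 215600) = 8 - sqrt(-214417) = 8 - I*sqrt(214417) ≈ 8.0 - 463.05*I)
-F = -(8 - I*sqrt(214417)) = -8 + I*sqrt(214417)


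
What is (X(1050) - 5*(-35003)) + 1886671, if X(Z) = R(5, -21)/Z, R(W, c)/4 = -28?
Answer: 154626442/75 ≈ 2.0617e+6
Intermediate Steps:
R(W, c) = -112 (R(W, c) = 4*(-28) = -112)
X(Z) = -112/Z
(X(1050) - 5*(-35003)) + 1886671 = (-112/1050 - 5*(-35003)) + 1886671 = (-112*1/1050 + 175015) + 1886671 = (-8/75 + 175015) + 1886671 = 13126117/75 + 1886671 = 154626442/75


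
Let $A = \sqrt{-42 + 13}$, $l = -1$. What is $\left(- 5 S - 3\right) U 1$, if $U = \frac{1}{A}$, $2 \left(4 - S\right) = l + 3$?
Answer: $\frac{18 i \sqrt{29}}{29} \approx 3.3425 i$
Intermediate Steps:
$S = 3$ ($S = 4 - \frac{-1 + 3}{2} = 4 - 1 = 3$)
$A = i \sqrt{29}$ ($A = \sqrt{-29} = i \sqrt{29} \approx 5.3852 i$)
$U = - \frac{i \sqrt{29}}{29}$ ($U = \frac{1}{i \sqrt{29}} = - \frac{i \sqrt{29}}{29} \approx - 0.1857 i$)
$\left(- 5 S - 3\right) U 1 = \left(\left(-5\right) 3 - 3\right) \left(- \frac{i \sqrt{29}}{29}\right) 1 = \left(-15 - 3\right) \left(- \frac{i \sqrt{29}}{29}\right) 1 = - 18 \left(- \frac{i \sqrt{29}}{29}\right) 1 = \frac{18 i \sqrt{29}}{29} \cdot 1 = \frac{18 i \sqrt{29}}{29}$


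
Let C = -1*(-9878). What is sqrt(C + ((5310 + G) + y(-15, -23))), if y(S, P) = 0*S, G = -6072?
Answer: 2*sqrt(2279) ≈ 95.478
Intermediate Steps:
y(S, P) = 0
C = 9878
sqrt(C + ((5310 + G) + y(-15, -23))) = sqrt(9878 + ((5310 - 6072) + 0)) = sqrt(9878 + (-762 + 0)) = sqrt(9878 - 762) = sqrt(9116) = 2*sqrt(2279)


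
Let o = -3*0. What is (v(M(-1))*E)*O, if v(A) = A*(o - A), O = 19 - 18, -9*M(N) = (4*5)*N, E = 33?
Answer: -4400/27 ≈ -162.96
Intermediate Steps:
o = 0
M(N) = -20*N/9 (M(N) = -4*5*N/9 = -20*N/9)
O = 1
v(A) = -A² (v(A) = A*(0 - A) = A*(-A) = -A²)
(v(M(-1))*E)*O = (-(-20/9*(-1))²*33)*1 = (-(20/9)²*33)*1 = (-1*400/81*33)*1 = -400/81*33*1 = -4400/27*1 = -4400/27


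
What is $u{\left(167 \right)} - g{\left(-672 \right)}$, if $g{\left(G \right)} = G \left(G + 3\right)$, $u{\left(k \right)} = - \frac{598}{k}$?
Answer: $- \frac{75078454}{167} \approx -4.4957 \cdot 10^{5}$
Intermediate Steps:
$g{\left(G \right)} = G \left(3 + G\right)$
$u{\left(167 \right)} - g{\left(-672 \right)} = - \frac{598}{167} - - 672 \left(3 - 672\right) = \left(-598\right) \frac{1}{167} - \left(-672\right) \left(-669\right) = - \frac{598}{167} - 449568 = - \frac{75078454}{167}$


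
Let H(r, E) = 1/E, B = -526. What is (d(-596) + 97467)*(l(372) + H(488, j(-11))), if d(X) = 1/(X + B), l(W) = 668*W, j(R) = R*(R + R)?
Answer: 6576354673141109/271524 ≈ 2.4220e+10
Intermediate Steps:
j(R) = 2*R² (j(R) = R*(2*R) = 2*R²)
d(X) = 1/(-526 + X) (d(X) = 1/(X - 526) = 1/(-526 + X))
(d(-596) + 97467)*(l(372) + H(488, j(-11))) = (1/(-526 - 596) + 97467)*(668*372 + 1/(2*(-11)²)) = (1/(-1122) + 97467)*(248496 + 1/(2*121)) = (-1/1122 + 97467)*(248496 + 1/242) = 109357973*(248496 + 1/242)/1122 = (109357973/1122)*(60136033/242) = 6576354673141109/271524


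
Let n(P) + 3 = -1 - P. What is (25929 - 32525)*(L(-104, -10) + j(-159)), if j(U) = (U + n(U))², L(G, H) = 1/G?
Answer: -2742287/26 ≈ -1.0547e+5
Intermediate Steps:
n(P) = -4 - P (n(P) = -3 + (-1 - P) = -4 - P)
j(U) = 16 (j(U) = (U + (-4 - U))² = (-4)² = 16)
(25929 - 32525)*(L(-104, -10) + j(-159)) = (25929 - 32525)*(1/(-104) + 16) = -6596*(-1/104 + 16) = -6596*1663/104 = -2742287/26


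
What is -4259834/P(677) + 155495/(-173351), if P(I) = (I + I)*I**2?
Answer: -48617569779702/53788862154283 ≈ -0.90386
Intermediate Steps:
P(I) = 2*I**3 (P(I) = (2*I)*I**2 = 2*I**3)
-4259834/P(677) + 155495/(-173351) = -4259834/(2*677**3) + 155495/(-173351) = -4259834/(2*310288733) + 155495*(-1/173351) = -4259834/620577466 - 155495/173351 = -4259834*1/620577466 - 155495/173351 = -2129917/310288733 - 155495/173351 = -48617569779702/53788862154283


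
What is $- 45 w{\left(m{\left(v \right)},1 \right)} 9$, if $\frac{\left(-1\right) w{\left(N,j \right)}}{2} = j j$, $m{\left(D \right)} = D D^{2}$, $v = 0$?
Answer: $810$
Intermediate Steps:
$m{\left(D \right)} = D^{3}$
$w{\left(N,j \right)} = - 2 j^{2}$ ($w{\left(N,j \right)} = - 2 j j = - 2 j^{2}$)
$- 45 w{\left(m{\left(v \right)},1 \right)} 9 = - 45 \left(- 2 \cdot 1^{2}\right) 9 = - 45 \left(\left(-2\right) 1\right) 9 = \left(-45\right) \left(-2\right) 9 = 90 \cdot 9 = 810$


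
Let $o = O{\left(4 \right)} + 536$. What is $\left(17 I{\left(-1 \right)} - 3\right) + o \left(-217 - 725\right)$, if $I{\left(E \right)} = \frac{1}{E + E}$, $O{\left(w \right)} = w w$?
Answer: $- \frac{1039991}{2} \approx -5.2 \cdot 10^{5}$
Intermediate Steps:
$O{\left(w \right)} = w^{2}$
$I{\left(E \right)} = \frac{1}{2 E}$
$o = 552$ ($o = 4^{2} + 536 = 16 + 536 = 552$)
$\left(17 I{\left(-1 \right)} - 3\right) + o \left(-217 - 725\right) = \left(17 \frac{1}{2 \left(-1\right)} - 3\right) + 552 \left(-217 - 725\right) = \left(17 \cdot \frac{1}{2} \left(-1\right) - 3\right) + 552 \left(-942\right) = \left(17 \left(- \frac{1}{2}\right) - 3\right) - 519984 = \left(- \frac{17}{2} - 3\right) - 519984 = - \frac{23}{2} - 519984 = - \frac{1039991}{2}$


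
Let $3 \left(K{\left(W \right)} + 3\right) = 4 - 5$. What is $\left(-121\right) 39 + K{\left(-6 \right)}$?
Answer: $- \frac{14167}{3} \approx -4722.3$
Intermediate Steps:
$K{\left(W \right)} = - \frac{10}{3}$ ($K{\left(W \right)} = -3 + \frac{4 - 5}{3} = -3 + \frac{1}{3} \left(-1\right) = -3 - \frac{1}{3} = - \frac{10}{3}$)
$\left(-121\right) 39 + K{\left(-6 \right)} = \left(-121\right) 39 - \frac{10}{3} = -4719 - \frac{10}{3} = - \frac{14167}{3}$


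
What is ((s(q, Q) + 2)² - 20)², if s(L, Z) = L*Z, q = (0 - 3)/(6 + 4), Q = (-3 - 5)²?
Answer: 47554816/625 ≈ 76088.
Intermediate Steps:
Q = 64 (Q = (-8)² = 64)
q = -3/10 ≈ -0.30000
((s(q, Q) + 2)² - 20)² = ((-3/10*64 + 2)² - 20)² = ((-96/5 + 2)² - 20)² = ((-86/5)² - 20)² = (7396/25 - 20)² = (6896/25)² = 47554816/625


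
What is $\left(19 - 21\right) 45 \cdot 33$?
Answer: $-2970$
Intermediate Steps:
$\left(19 - 21\right) 45 \cdot 33 = \left(-2\right) 45 \cdot 33 = \left(-90\right) 33 = -2970$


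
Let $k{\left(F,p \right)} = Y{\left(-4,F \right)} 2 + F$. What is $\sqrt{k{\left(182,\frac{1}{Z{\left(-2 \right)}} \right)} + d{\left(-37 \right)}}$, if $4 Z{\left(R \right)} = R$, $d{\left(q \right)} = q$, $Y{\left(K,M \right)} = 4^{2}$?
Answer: $\sqrt{177} \approx 13.304$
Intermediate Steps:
$Y{\left(K,M \right)} = 16$
$Z{\left(R \right)} = \frac{R}{4}$
$k{\left(F,p \right)} = 32 + F$ ($k{\left(F,p \right)} = 16 \cdot 2 + F = 32 + F$)
$\sqrt{k{\left(182,\frac{1}{Z{\left(-2 \right)}} \right)} + d{\left(-37 \right)}} = \sqrt{\left(32 + 182\right) - 37} = \sqrt{214 - 37} = \sqrt{177}$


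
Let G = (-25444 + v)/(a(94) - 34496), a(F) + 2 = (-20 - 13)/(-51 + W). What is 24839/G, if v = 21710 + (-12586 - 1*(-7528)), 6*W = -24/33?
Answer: 1445556202043/14832104 ≈ 97461.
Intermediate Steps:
W = -4/33 (W = (-24/33)/6 = (-24*1/33)/6 = (1/6)*(-8/11) = -4/33 ≈ -0.12121)
a(F) = -2285/1687 (a(F) = -2 + (-20 - 13)/(-51 - 4/33) = -2 - 33/(-1687/33) = -2 - 33*(-33/1687) = -2 + 1089/1687 = -2285/1687)
v = 16652 (v = 21710 + (-12586 + 7528) = 21710 - 5058 = 16652)
G = 14832104/58197037 (G = (-25444 + 16652)/(-2285/1687 - 34496) = -8792/(-58197037/1687) = -8792*(-1687/58197037) = 14832104/58197037 ≈ 0.25486)
24839/G = 24839/(14832104/58197037) = 24839*(58197037/14832104) = 1445556202043/14832104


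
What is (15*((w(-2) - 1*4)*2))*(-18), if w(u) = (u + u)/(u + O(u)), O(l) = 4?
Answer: 3240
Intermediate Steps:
w(u) = 2*u/(4 + u) (w(u) = (u + u)/(u + 4) = (2*u)/(4 + u) = 2*u/(4 + u))
(15*((w(-2) - 1*4)*2))*(-18) = (15*((2*(-2)/(4 - 2) - 1*4)*2))*(-18) = (15*((2*(-2)/2 - 4)*2))*(-18) = (15*((2*(-2)*(1/2) - 4)*2))*(-18) = (15*((-2 - 4)*2))*(-18) = (15*(-6*2))*(-18) = (15*(-12))*(-18) = -180*(-18) = 3240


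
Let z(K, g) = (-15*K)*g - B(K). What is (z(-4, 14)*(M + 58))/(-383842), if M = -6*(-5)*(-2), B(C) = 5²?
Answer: 815/191921 ≈ 0.0042465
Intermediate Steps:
B(C) = 25
z(K, g) = -25 - 15*K*g (z(K, g) = (-15*K)*g - 1*25 = -15*K*g - 25 = -25 - 15*K*g)
M = -60 (M = 30*(-2) = -60)
(z(-4, 14)*(M + 58))/(-383842) = ((-25 - 15*(-4)*14)*(-60 + 58))/(-383842) = ((-25 + 840)*(-2))*(-1/383842) = (815*(-2))*(-1/383842) = -1630*(-1/383842) = 815/191921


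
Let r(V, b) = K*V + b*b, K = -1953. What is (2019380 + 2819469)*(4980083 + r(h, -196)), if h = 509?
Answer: 19473570370278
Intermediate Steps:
r(V, b) = b² - 1953*V (r(V, b) = -1953*V + b*b = -1953*V + b² = b² - 1953*V)
(2019380 + 2819469)*(4980083 + r(h, -196)) = (2019380 + 2819469)*(4980083 + ((-196)² - 1953*509)) = 4838849*(4980083 + (38416 - 994077)) = 4838849*(4980083 - 955661) = 4838849*4024422 = 19473570370278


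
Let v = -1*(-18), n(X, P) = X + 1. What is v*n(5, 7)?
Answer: 108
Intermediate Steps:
n(X, P) = 1 + X
v = 18
v*n(5, 7) = 18*(1 + 5) = 18*6 = 108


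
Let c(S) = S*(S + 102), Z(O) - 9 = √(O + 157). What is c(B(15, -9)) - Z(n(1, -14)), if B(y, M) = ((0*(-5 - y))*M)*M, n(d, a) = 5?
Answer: -9 - 9*√2 ≈ -21.728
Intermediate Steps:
Z(O) = 9 + √(157 + O) (Z(O) = 9 + √(O + 157) = 9 + √(157 + O))
B(y, M) = 0 (B(y, M) = (0*M)*M = 0*M = 0)
c(S) = S*(102 + S)
c(B(15, -9)) - Z(n(1, -14)) = 0*(102 + 0) - (9 + √(157 + 5)) = 0*102 - (9 + √162) = 0 - (9 + 9*√2) = 0 + (-9 - 9*√2) = -9 - 9*√2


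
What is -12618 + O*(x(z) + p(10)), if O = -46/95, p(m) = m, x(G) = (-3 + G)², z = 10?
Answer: -1201424/95 ≈ -12647.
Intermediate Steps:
O = -46/95 (O = -46*1/95 = -46/95 ≈ -0.48421)
-12618 + O*(x(z) + p(10)) = -12618 - 46*((-3 + 10)² + 10)/95 = -12618 - 46*(7² + 10)/95 = -12618 - 46*(49 + 10)/95 = -12618 - 46/95*59 = -12618 - 2714/95 = -1201424/95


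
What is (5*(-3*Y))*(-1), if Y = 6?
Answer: 90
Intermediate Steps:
(5*(-3*Y))*(-1) = (5*(-3*6))*(-1) = (5*(-18))*(-1) = -90*(-1) = 90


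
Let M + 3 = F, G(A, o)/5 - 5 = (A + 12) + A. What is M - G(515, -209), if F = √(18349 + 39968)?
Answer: -5238 + √58317 ≈ -4996.5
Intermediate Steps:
G(A, o) = 85 + 10*A (G(A, o) = 25 + 5*((A + 12) + A) = 25 + 5*((12 + A) + A) = 25 + 5*(12 + 2*A) = 25 + (60 + 10*A) = 85 + 10*A)
F = √58317 ≈ 241.49
M = -3 + √58317 ≈ 238.49
M - G(515, -209) = (-3 + √58317) - (85 + 10*515) = (-3 + √58317) - (85 + 5150) = (-3 + √58317) - 1*5235 = (-3 + √58317) - 5235 = -5238 + √58317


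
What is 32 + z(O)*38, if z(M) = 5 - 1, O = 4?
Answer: 184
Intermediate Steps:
z(M) = 4
32 + z(O)*38 = 32 + 4*38 = 32 + 152 = 184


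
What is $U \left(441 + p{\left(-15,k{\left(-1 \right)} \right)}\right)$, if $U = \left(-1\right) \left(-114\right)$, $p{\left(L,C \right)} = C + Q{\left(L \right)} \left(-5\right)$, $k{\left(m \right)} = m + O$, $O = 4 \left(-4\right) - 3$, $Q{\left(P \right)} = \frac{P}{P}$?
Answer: $47424$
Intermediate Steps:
$Q{\left(P \right)} = 1$
$O = -19$ ($O = -16 - 3 = -19$)
$k{\left(m \right)} = -19 + m$ ($k{\left(m \right)} = m - 19 = -19 + m$)
$p{\left(L,C \right)} = -5 + C$ ($p{\left(L,C \right)} = C + 1 \left(-5\right) = C - 5 = -5 + C$)
$U = 114$
$U \left(441 + p{\left(-15,k{\left(-1 \right)} \right)}\right) = 114 \left(441 - 25\right) = 114 \cdot 416 = 47424$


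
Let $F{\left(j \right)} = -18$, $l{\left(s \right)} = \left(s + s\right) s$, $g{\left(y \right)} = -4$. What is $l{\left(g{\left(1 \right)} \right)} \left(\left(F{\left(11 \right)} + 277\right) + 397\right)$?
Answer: $20992$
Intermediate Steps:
$l{\left(s \right)} = 2 s^{2}$ ($l{\left(s \right)} = 2 s s = 2 s^{2}$)
$l{\left(g{\left(1 \right)} \right)} \left(\left(F{\left(11 \right)} + 277\right) + 397\right) = 2 \left(-4\right)^{2} \left(\left(-18 + 277\right) + 397\right) = 2 \cdot 16 \left(259 + 397\right) = 32 \cdot 656 = 20992$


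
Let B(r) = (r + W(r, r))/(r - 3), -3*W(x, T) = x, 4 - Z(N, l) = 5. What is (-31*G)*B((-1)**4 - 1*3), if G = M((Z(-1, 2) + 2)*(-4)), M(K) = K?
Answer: 496/15 ≈ 33.067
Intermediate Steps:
Z(N, l) = -1 (Z(N, l) = 4 - 1*5 = 4 - 5 = -1)
W(x, T) = -x/3
G = -4 (G = (-1 + 2)*(-4) = 1*(-4) = -4)
B(r) = 2*r/(3*(-3 + r)) (B(r) = (r - r/3)/(r - 3) = (2*r/3)/(-3 + r) = 2*r/(3*(-3 + r)))
(-31*G)*B((-1)**4 - 1*3) = (-31*(-4))*(2*((-1)**4 - 1*3)/(3*(-3 + ((-1)**4 - 1*3)))) = 124*(2*(1 - 3)/(3*(-3 + (1 - 3)))) = 124*((2/3)*(-2)/(-3 - 2)) = 124*((2/3)*(-2)/(-5)) = 124*((2/3)*(-2)*(-1/5)) = 124*(4/15) = 496/15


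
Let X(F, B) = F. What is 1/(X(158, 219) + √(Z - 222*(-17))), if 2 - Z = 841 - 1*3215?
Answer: 79/9407 - 5*√246/18814 ≈ 0.0042297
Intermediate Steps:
Z = 2376 (Z = 2 - (841 - 1*3215) = 2 - (841 - 3215) = 2 - 1*(-2374) = 2 + 2374 = 2376)
1/(X(158, 219) + √(Z - 222*(-17))) = 1/(158 + √(2376 - 222*(-17))) = 1/(158 + √(2376 + 3774)) = 1/(158 + √6150) = 1/(158 + 5*√246)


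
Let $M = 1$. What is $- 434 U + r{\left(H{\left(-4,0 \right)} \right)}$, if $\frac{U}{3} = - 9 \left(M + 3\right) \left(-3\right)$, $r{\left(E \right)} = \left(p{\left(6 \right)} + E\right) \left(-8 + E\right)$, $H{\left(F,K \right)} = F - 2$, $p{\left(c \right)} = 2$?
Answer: $-140560$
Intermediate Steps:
$H{\left(F,K \right)} = -2 + F$ ($H{\left(F,K \right)} = F - 2 = -2 + F$)
$r{\left(E \right)} = \left(-8 + E\right) \left(2 + E\right)$ ($r{\left(E \right)} = \left(2 + E\right) \left(-8 + E\right) = \left(-8 + E\right) \left(2 + E\right)$)
$U = 324$ ($U = 3 \left(- 9 \left(1 + 3\right) \left(-3\right)\right) = 3 \left(- 9 \cdot 4 \left(-3\right)\right) = 3 \left(\left(-9\right) \left(-12\right)\right) = 3 \cdot 108 = 324$)
$- 434 U + r{\left(H{\left(-4,0 \right)} \right)} = \left(-434\right) 324 - \left(16 - \left(-2 - 4\right)^{2} + 6 \left(-2 - 4\right)\right) = -140616 - \left(-20 - 36\right) = -140616 + \left(-16 + 36 + 36\right) = -140616 + 56 = -140560$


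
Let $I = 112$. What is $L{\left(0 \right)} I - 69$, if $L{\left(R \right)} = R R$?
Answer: $-69$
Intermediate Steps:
$L{\left(R \right)} = R^{2}$
$L{\left(0 \right)} I - 69 = 0^{2} \cdot 112 - 69 = 0 \cdot 112 - 69 = 0 - 69 = -69$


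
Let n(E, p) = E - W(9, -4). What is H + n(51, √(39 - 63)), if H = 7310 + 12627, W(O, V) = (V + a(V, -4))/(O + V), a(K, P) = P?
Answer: 99948/5 ≈ 19990.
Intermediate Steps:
W(O, V) = (-4 + V)/(O + V) (W(O, V) = (V - 4)/(O + V) = (-4 + V)/(O + V))
n(E, p) = 8/5 + E (n(E, p) = E - (-4 - 4)/(9 - 4) = E - (-8)/5 = E - 1*(-8/5) = E + 8/5 = 8/5 + E)
H = 19937
H + n(51, √(39 - 63)) = 19937 + (8/5 + 51) = 19937 + 263/5 = 99948/5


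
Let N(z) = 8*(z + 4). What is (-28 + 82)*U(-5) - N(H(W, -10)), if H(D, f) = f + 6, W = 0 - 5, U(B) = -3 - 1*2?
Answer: -270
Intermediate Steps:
U(B) = -5 (U(B) = -3 - 2 = -5)
W = -5
H(D, f) = 6 + f
N(z) = 32 + 8*z (N(z) = 8*(4 + z) = 32 + 8*z)
(-28 + 82)*U(-5) - N(H(W, -10)) = (-28 + 82)*(-5) - (32 + 8*(6 - 10)) = 54*(-5) - (32 + 8*(-4)) = -270 - (32 - 32) = -270 - 1*0 = -270 + 0 = -270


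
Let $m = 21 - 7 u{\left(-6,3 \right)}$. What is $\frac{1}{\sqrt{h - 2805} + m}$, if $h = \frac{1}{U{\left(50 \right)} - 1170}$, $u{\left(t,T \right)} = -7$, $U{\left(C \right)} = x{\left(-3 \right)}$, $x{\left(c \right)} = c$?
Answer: $\frac{5865}{645569} - \frac{i \sqrt{3859482018}}{9037966} \approx 0.009085 - 0.0068737 i$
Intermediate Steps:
$U{\left(C \right)} = -3$
$h = - \frac{1}{1173}$ ($h = \frac{1}{-3 - 1170} = \frac{1}{-1173} = - \frac{1}{1173} \approx -0.00085251$)
$m = 70$ ($m = 21 - -49 = 21 + 49 = 70$)
$\frac{1}{\sqrt{h - 2805} + m} = \frac{1}{\sqrt{- \frac{1}{1173} - 2805} + 70} = \frac{1}{\sqrt{- \frac{3290266}{1173}} + 70} = \frac{1}{\frac{i \sqrt{3859482018}}{1173} + 70} = \frac{1}{70 + \frac{i \sqrt{3859482018}}{1173}}$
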